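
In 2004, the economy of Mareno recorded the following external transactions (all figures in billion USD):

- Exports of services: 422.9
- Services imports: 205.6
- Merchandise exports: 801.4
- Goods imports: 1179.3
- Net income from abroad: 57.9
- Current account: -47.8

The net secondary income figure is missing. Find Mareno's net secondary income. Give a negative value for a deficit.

54.9

Current account = goods balance + services balance + net primary income + net secondary income
Sum of the known components = -102.7
Net secondary income = CA - (known components) = -47.8 - (-102.7) = 54.9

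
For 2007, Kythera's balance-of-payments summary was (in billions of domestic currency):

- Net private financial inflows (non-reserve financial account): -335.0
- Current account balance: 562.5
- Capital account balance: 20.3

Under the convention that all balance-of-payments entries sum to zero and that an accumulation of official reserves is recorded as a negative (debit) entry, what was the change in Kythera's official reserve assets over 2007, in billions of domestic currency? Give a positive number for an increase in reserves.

247.8

Official reserve transactions balance = -(562.5 + 20.3 + (-335.0)) = -247.8
An accumulation of reserves is recorded as a debit (negative entry), so the change in the stock of reserves is the negative of that balance.
Change in official reserves = -(-247.8) = 247.8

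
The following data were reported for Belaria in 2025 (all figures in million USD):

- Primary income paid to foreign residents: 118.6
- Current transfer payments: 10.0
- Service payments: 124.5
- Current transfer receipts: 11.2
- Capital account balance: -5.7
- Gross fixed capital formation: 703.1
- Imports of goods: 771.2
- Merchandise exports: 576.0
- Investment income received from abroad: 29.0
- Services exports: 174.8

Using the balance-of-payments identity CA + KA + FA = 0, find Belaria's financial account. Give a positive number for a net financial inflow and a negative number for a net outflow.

239.0

Goods balance = 576.0 - 771.2 = -195.2
Services balance = 174.8 - 124.5 = 50.3
Trade balance (goods + services) = -195.2 + 50.3 = -144.9
Net primary income = 29.0 - 118.6 = -89.6
Net secondary income = 11.2 - 10.0 = 1.2
Current account = -144.9 + (-89.6) + 1.2 = -233.3
Financial account = -(-233.3 + (-5.7)) = 239.0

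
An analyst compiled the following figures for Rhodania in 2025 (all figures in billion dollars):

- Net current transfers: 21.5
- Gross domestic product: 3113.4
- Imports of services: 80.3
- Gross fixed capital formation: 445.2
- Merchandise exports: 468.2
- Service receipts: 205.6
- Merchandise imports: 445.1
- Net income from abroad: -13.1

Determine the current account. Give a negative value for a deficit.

Goods balance = 468.2 - 445.1 = 23.1
Services balance = 205.6 - 80.3 = 125.3
Trade balance (goods + services) = 23.1 + 125.3 = 148.4
Net primary income = -13.1
Net secondary income = 21.5
Current account = 148.4 + (-13.1) + 21.5 = 156.8

156.8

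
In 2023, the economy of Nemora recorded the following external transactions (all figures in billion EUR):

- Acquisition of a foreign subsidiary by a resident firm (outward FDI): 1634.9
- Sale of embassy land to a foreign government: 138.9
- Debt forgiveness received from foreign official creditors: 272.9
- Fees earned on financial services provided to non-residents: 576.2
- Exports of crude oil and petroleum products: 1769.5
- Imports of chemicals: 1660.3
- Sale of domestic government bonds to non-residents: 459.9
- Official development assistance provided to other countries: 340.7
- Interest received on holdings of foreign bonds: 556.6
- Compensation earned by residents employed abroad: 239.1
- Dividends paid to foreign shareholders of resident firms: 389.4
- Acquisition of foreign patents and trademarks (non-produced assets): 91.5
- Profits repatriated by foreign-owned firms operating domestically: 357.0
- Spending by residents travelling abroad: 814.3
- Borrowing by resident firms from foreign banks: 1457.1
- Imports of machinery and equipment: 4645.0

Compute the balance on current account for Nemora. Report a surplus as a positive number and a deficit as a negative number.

-5065.3

Goods: 1769.5 - 1660.3 - 4645.0 = -4535.8
Services: 576.2 - 814.3 = -238.1
Primary income: -357.0 + 556.6 + 239.1 - 389.4 = 49.3
Secondary income: -340.7
Current account = (-4535.8) + (-238.1) + 49.3 + (-340.7) = -5065.3
(Excluded from the current account — financial account: acquisition of a foreign subsidiary by a resident firm (outward FDI) 1634.9, sale of domestic government bonds to non-residents 459.9, borrowing by resident firms from foreign banks 1457.1; capital account: sale of embassy land to a foreign government 138.9, debt forgiveness received from foreign official creditors 272.9, acquisition of foreign patents and trademarks (non-produced assets) 91.5.)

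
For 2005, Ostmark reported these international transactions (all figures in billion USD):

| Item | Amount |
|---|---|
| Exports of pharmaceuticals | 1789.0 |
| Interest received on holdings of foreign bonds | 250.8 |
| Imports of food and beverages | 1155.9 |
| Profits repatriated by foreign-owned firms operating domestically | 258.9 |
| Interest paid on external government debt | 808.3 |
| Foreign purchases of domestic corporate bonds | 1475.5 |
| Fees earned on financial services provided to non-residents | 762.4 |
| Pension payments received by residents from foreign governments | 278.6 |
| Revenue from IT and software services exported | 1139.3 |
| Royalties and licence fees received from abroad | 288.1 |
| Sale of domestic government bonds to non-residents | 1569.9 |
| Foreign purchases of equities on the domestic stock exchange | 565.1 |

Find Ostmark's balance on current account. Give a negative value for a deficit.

Goods: 1789.0 - 1155.9 = 633.1
Services: 762.4 + 1139.3 + 288.1 = 2189.8
Primary income: -258.9 - 808.3 + 250.8 = -816.4
Secondary income: 278.6
Current account = 633.1 + 2189.8 + (-816.4) + 278.6 = 2285.1
(Excluded from the current account — financial account: foreign purchases of domestic corporate bonds 1475.5, sale of domestic government bonds to non-residents 1569.9, foreign purchases of equities on the domestic stock exchange 565.1.)

2285.1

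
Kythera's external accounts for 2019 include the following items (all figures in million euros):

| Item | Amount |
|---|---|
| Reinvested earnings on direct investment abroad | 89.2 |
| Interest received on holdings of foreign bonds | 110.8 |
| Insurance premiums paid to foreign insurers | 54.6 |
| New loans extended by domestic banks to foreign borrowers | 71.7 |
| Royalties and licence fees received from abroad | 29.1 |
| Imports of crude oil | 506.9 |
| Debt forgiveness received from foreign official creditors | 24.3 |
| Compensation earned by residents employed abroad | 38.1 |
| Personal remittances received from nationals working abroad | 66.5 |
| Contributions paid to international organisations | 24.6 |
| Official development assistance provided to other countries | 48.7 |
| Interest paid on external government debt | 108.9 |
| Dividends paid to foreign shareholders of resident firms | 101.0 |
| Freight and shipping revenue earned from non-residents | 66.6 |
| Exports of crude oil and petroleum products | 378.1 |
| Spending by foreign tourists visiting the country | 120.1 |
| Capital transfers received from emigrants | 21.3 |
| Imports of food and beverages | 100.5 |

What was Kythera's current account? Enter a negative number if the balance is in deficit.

-46.7

Goods: -506.9 + 378.1 - 100.5 = -229.3
Services: 120.1 - 54.6 + 29.1 + 66.6 = 161.2
Primary income: 38.1 - 108.9 - 101.0 + 89.2 + 110.8 = 28.2
Secondary income: 66.5 - 48.7 - 24.6 = -6.8
Current account = (-229.3) + 161.2 + 28.2 + (-6.8) = -46.7
(Excluded from the current account — financial account: new loans extended by domestic banks to foreign borrowers 71.7; capital account: debt forgiveness received from foreign official creditors 24.3, capital transfers received from emigrants 21.3.)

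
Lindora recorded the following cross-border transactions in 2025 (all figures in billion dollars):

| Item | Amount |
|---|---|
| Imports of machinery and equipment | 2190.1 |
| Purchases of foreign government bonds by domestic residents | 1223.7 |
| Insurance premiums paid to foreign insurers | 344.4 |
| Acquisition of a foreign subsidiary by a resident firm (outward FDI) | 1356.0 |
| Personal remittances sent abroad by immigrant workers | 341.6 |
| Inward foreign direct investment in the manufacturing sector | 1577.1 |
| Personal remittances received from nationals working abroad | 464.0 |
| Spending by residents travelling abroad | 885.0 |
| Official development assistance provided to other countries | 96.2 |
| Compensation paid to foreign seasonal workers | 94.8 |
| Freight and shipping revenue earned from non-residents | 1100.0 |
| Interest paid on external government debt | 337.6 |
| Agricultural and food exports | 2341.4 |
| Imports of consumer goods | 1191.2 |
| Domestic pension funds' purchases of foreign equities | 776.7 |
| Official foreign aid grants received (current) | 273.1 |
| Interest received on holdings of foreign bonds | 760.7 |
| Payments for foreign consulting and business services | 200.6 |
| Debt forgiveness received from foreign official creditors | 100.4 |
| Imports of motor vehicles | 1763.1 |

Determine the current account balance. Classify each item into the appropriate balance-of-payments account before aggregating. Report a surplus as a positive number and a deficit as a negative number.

-2505.4

Goods: -2190.1 + 2341.4 - 1763.1 - 1191.2 = -2803.0
Services: -344.4 - 885.0 - 200.6 + 1100.0 = -330.0
Primary income: -337.6 - 94.8 + 760.7 = 328.3
Secondary income: -96.2 + 464.0 + 273.1 - 341.6 = 299.3
Current account = (-2803.0) + (-330.0) + 328.3 + 299.3 = -2505.4
(Excluded from the current account — financial account: purchases of foreign government bonds by domestic residents 1223.7, acquisition of a foreign subsidiary by a resident firm (outward FDI) 1356.0, inward foreign direct investment in the manufacturing sector 1577.1, domestic pension funds' purchases of foreign equities 776.7; capital account: debt forgiveness received from foreign official creditors 100.4.)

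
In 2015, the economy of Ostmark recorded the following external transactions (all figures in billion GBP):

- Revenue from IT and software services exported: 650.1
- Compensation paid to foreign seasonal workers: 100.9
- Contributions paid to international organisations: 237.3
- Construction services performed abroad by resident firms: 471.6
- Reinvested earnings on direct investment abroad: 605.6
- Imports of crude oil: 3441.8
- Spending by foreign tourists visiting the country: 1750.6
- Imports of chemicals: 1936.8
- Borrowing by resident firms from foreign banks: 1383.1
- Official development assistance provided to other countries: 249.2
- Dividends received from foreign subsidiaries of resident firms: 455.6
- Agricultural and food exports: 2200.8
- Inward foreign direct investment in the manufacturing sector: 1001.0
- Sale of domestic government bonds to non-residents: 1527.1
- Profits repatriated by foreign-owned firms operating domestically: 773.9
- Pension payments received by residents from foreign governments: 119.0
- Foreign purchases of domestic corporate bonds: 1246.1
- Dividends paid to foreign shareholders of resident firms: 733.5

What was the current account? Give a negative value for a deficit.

Goods: 2200.8 - 3441.8 - 1936.8 = -3177.8
Services: 471.6 + 650.1 + 1750.6 = 2872.3
Primary income: -733.5 + 605.6 - 773.9 - 100.9 + 455.6 = -547.1
Secondary income: -237.3 + 119.0 - 249.2 = -367.5
Current account = (-3177.8) + 2872.3 + (-547.1) + (-367.5) = -1220.1
(Excluded from the current account — financial account: borrowing by resident firms from foreign banks 1383.1, inward foreign direct investment in the manufacturing sector 1001.0, sale of domestic government bonds to non-residents 1527.1, foreign purchases of domestic corporate bonds 1246.1.)

-1220.1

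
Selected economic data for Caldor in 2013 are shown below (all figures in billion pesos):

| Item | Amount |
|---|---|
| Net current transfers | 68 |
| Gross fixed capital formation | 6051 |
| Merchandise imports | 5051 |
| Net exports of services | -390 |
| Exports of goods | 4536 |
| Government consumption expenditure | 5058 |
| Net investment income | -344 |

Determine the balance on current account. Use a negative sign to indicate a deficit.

Goods balance = 4536 - 5051 = -515
Services balance = -390
Trade balance (goods + services) = -515 + (-390) = -905
Net primary income = -344
Net secondary income = 68
Current account = -905 + (-344) + 68 = -1181

-1181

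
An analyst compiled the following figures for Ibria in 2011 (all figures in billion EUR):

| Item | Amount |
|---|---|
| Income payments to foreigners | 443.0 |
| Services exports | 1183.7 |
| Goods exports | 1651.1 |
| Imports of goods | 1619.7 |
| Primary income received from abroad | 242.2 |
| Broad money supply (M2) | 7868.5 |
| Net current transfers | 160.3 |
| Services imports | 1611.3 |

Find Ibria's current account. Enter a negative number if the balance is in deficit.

-436.7

Goods balance = 1651.1 - 1619.7 = 31.4
Services balance = 1183.7 - 1611.3 = -427.6
Trade balance (goods + services) = 31.4 + (-427.6) = -396.2
Net primary income = 242.2 - 443.0 = -200.8
Net secondary income = 160.3
Current account = -396.2 + (-200.8) + 160.3 = -436.7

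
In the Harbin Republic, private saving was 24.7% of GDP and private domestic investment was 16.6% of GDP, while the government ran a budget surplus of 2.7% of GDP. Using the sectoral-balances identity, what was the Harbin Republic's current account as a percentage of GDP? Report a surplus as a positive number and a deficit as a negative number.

10.8

By the sectoral-balances identity, CA = (S_private - I) + (T - G).
Private balance = 24.7 - 16.6 = 8.1
Government balance (T - G) = 2.7
CA = 8.1 + 2.7 = 10.8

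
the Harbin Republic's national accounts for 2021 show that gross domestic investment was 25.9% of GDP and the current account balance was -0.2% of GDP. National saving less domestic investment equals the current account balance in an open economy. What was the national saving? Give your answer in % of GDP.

25.7

S = I + CA = 25.9 + (-0.2) = 25.7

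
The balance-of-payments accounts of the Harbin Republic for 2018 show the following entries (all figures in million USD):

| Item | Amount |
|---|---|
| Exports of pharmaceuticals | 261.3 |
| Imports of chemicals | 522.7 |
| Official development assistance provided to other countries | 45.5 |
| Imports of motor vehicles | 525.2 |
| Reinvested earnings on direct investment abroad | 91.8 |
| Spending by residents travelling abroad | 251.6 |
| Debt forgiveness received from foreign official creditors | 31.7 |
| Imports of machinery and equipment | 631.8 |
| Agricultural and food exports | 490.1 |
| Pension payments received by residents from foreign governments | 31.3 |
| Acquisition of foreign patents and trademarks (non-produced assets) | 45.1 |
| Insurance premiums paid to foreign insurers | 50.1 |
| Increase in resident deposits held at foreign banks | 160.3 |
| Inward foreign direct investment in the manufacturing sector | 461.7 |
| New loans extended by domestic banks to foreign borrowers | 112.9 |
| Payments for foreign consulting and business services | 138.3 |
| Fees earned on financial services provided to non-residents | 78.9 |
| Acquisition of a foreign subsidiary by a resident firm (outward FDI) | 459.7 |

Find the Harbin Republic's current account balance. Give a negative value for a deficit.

-1211.8

Goods: 490.1 - 525.2 + 261.3 - 631.8 - 522.7 = -928.3
Services: -251.6 - 138.3 + 78.9 - 50.1 = -361.1
Primary income: 91.8
Secondary income: -45.5 + 31.3 = -14.2
Current account = (-928.3) + (-361.1) + 91.8 + (-14.2) = -1211.8
(Excluded from the current account — capital account: debt forgiveness received from foreign official creditors 31.7, acquisition of foreign patents and trademarks (non-produced assets) 45.1; financial account: increase in resident deposits held at foreign banks 160.3, inward foreign direct investment in the manufacturing sector 461.7, new loans extended by domestic banks to foreign borrowers 112.9, acquisition of a foreign subsidiary by a resident firm (outward FDI) 459.7.)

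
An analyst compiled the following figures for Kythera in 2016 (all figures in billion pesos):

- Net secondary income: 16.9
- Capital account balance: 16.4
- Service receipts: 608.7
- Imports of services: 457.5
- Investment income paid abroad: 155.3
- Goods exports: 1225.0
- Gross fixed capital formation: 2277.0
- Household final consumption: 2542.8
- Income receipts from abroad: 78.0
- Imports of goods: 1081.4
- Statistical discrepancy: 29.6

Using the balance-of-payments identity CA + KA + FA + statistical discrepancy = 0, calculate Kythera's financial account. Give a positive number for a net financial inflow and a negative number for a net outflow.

Goods balance = 1225.0 - 1081.4 = 143.6
Services balance = 608.7 - 457.5 = 151.2
Trade balance (goods + services) = 143.6 + 151.2 = 294.8
Net primary income = 78.0 - 155.3 = -77.3
Net secondary income = 16.9
Current account = 294.8 + (-77.3) + 16.9 = 234.4
Financial account = -(234.4 + 16.4 + 29.6) = -280.4

-280.4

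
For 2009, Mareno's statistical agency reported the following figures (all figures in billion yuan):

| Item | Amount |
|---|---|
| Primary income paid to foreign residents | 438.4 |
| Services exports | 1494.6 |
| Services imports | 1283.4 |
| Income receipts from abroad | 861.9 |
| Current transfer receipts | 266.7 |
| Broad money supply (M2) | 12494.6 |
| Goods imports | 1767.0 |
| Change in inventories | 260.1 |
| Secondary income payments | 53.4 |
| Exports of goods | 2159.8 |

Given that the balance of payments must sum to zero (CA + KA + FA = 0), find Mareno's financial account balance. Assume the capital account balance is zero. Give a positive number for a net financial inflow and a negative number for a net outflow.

Goods balance = 2159.8 - 1767.0 = 392.8
Services balance = 1494.6 - 1283.4 = 211.2
Trade balance (goods + services) = 392.8 + 211.2 = 604.0
Net primary income = 861.9 - 438.4 = 423.5
Net secondary income = 266.7 - 53.4 = 213.3
Current account = 604.0 + 423.5 + 213.3 = 1240.8
Financial account = -(1240.8) = -1240.8

-1240.8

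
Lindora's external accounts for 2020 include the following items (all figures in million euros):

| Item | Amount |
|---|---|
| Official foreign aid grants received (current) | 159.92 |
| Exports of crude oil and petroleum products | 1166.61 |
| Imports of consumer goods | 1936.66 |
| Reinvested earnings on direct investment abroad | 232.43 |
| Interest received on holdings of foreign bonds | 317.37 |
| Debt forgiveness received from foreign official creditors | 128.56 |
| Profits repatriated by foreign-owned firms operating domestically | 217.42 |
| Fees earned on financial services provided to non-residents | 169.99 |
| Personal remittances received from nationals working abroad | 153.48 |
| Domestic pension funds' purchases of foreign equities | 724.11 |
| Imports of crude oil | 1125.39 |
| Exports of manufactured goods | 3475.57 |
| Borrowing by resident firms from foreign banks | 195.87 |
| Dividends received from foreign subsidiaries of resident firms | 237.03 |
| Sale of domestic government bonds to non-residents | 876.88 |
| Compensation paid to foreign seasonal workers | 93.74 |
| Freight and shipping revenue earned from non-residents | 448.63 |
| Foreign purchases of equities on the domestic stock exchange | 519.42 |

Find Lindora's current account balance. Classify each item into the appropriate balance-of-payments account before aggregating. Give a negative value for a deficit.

Goods: -1936.66 + 1166.61 + 3475.57 - 1125.39 = 1580.13
Services: 448.63 + 169.99 = 618.62
Primary income: 237.03 + 232.43 + 317.37 - 217.42 - 93.74 = 475.67
Secondary income: 159.92 + 153.48 = 313.40
Current account = 1580.13 + 618.62 + 475.67 + 313.40 = 2987.82
(Excluded from the current account — capital account: debt forgiveness received from foreign official creditors 128.56; financial account: domestic pension funds' purchases of foreign equities 724.11, borrowing by resident firms from foreign banks 195.87, sale of domestic government bonds to non-residents 876.88, foreign purchases of equities on the domestic stock exchange 519.42.)

2987.82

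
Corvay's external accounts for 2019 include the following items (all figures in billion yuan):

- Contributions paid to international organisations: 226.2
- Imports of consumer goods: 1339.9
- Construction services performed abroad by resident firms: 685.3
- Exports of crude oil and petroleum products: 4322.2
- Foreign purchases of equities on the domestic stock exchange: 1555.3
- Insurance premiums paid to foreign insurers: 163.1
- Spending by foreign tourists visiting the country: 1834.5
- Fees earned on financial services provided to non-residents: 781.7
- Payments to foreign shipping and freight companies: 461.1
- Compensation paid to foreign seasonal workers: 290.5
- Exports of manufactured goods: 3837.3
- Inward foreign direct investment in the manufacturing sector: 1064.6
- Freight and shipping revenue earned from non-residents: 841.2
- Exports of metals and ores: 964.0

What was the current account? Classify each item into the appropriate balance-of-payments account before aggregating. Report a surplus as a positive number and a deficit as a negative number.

10785.4

Goods: -1339.9 + 964.0 + 4322.2 + 3837.3 = 7783.6
Services: 841.2 + 781.7 - 163.1 - 461.1 + 1834.5 + 685.3 = 3518.5
Primary income: -290.5
Secondary income: -226.2
Current account = 7783.6 + 3518.5 + (-290.5) + (-226.2) = 10785.4
(Excluded from the current account — financial account: foreign purchases of equities on the domestic stock exchange 1555.3, inward foreign direct investment in the manufacturing sector 1064.6.)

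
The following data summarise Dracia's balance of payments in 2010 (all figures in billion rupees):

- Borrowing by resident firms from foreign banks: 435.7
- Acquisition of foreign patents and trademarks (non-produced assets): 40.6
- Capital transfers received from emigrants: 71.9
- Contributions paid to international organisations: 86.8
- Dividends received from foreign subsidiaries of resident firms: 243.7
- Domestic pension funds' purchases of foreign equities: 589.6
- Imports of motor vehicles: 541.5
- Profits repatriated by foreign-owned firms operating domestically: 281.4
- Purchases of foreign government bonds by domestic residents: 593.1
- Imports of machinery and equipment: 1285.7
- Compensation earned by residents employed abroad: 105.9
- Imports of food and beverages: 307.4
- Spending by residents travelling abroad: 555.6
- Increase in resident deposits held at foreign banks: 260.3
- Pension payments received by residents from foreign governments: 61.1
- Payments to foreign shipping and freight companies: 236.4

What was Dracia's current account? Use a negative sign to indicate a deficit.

-2884.1

Goods: -1285.7 - 307.4 - 541.5 = -2134.6
Services: -236.4 - 555.6 = -792.0
Primary income: 105.9 - 281.4 + 243.7 = 68.2
Secondary income: 61.1 - 86.8 = -25.7
Current account = (-2134.6) + (-792.0) + 68.2 + (-25.7) = -2884.1
(Excluded from the current account — financial account: borrowing by resident firms from foreign banks 435.7, domestic pension funds' purchases of foreign equities 589.6, purchases of foreign government bonds by domestic residents 593.1, increase in resident deposits held at foreign banks 260.3; capital account: acquisition of foreign patents and trademarks (non-produced assets) 40.6, capital transfers received from emigrants 71.9.)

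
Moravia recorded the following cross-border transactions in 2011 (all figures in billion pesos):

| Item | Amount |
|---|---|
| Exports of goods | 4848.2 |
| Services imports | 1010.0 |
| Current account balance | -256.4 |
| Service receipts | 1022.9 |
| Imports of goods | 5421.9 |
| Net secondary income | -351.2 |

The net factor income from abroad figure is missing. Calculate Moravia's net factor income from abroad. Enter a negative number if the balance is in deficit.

655.6

Current account = goods balance + services balance + net primary income + net secondary income
Sum of the known components = -912.0
Net factor income from abroad = CA - (known components) = -256.4 - (-912.0) = 655.6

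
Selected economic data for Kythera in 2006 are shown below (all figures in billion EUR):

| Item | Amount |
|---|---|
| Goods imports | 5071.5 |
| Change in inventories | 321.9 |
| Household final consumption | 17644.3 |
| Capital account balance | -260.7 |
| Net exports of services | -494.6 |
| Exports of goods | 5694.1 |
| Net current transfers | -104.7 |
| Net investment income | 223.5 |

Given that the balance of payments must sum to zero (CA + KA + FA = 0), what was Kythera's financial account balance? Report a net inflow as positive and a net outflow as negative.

13.9

Goods balance = 5694.1 - 5071.5 = 622.6
Services balance = -494.6
Trade balance (goods + services) = 622.6 + (-494.6) = 128.0
Net primary income = 223.5
Net secondary income = -104.7
Current account = 128.0 + 223.5 + (-104.7) = 246.8
Financial account = -(246.8 + (-260.7)) = 13.9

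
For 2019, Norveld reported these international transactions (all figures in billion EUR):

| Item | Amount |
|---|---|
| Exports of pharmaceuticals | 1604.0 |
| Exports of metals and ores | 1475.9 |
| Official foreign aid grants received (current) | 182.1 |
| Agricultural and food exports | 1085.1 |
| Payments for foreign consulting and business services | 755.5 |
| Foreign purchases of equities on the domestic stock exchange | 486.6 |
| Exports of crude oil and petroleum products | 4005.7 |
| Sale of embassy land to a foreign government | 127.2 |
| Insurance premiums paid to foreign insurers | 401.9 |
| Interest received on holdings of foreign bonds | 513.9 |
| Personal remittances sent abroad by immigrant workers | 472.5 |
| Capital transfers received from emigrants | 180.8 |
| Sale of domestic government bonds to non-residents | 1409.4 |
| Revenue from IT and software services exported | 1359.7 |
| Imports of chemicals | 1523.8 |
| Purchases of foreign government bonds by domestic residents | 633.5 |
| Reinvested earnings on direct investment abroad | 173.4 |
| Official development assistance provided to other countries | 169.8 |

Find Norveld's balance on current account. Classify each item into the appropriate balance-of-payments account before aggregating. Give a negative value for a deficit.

7076.3

Goods: 1604.0 + 1475.9 + 4005.7 - 1523.8 + 1085.1 = 6646.9
Services: 1359.7 - 401.9 - 755.5 = 202.3
Primary income: 173.4 + 513.9 = 687.3
Secondary income: -472.5 + 182.1 - 169.8 = -460.2
Current account = 6646.9 + 202.3 + 687.3 + (-460.2) = 7076.3
(Excluded from the current account — financial account: foreign purchases of equities on the domestic stock exchange 486.6, sale of domestic government bonds to non-residents 1409.4, purchases of foreign government bonds by domestic residents 633.5; capital account: sale of embassy land to a foreign government 127.2, capital transfers received from emigrants 180.8.)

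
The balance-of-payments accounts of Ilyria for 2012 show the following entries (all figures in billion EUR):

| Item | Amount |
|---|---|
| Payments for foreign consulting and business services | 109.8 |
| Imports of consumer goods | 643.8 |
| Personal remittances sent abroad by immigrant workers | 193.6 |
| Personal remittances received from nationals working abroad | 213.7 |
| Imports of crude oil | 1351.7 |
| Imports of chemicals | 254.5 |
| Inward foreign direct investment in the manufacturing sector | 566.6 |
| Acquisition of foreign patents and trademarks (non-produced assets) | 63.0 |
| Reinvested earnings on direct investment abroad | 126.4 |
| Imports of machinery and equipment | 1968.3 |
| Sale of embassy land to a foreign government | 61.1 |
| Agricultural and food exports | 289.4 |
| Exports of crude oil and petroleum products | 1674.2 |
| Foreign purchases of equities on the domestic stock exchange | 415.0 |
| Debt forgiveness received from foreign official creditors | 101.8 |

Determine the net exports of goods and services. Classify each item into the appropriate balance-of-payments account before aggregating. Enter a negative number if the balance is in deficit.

Goods: -254.5 + 289.4 - 1968.3 - 1351.7 + 1674.2 - 643.8 = -2254.7
Services: -109.8
Trade balance = -2254.7 + (-109.8) = -2364.5
(Excluded from the trade balance — secondary income: personal remittances sent abroad by immigrant workers 193.6, personal remittances received from nationals working abroad 213.7; financial account: inward foreign direct investment in the manufacturing sector 566.6, foreign purchases of equities on the domestic stock exchange 415.0; capital account: acquisition of foreign patents and trademarks (non-produced assets) 63.0, sale of embassy land to a foreign government 61.1, debt forgiveness received from foreign official creditors 101.8; primary income: reinvested earnings on direct investment abroad 126.4.)

-2364.5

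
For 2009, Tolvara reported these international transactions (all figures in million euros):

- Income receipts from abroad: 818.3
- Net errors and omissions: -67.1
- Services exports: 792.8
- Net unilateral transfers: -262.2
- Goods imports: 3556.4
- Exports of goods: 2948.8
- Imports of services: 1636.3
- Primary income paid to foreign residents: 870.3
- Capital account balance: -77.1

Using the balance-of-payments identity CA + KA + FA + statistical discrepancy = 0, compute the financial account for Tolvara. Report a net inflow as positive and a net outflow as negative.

Goods balance = 2948.8 - 3556.4 = -607.6
Services balance = 792.8 - 1636.3 = -843.5
Trade balance (goods + services) = -607.6 + (-843.5) = -1451.1
Net primary income = 818.3 - 870.3 = -52.0
Net secondary income = -262.2
Current account = -1451.1 + (-52.0) + (-262.2) = -1765.3
Financial account = -(-1765.3 + (-77.1) + (-67.1)) = 1909.5

1909.5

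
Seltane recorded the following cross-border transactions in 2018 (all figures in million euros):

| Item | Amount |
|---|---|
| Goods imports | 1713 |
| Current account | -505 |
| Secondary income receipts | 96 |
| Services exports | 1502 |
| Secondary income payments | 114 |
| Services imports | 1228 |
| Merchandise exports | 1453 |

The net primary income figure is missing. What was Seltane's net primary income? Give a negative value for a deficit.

Current account = goods balance + services balance + net primary income + net secondary income
Sum of the known components = -4
Net primary income = CA - (known components) = -505 - (-4) = -501

-501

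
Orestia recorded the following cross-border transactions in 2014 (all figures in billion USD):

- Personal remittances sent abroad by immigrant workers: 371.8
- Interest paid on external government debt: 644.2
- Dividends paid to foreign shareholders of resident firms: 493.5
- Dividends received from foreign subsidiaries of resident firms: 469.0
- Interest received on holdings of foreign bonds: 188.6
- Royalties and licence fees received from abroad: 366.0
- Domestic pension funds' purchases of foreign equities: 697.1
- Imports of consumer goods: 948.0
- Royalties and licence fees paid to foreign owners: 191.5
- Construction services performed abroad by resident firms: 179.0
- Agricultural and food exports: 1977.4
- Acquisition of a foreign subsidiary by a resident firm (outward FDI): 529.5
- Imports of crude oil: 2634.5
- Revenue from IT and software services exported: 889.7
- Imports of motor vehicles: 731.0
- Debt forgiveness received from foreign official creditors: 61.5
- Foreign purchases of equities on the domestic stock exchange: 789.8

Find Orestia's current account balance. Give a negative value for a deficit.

Goods: -948.0 + 1977.4 - 731.0 - 2634.5 = -2336.1
Services: 179.0 + 889.7 - 191.5 + 366.0 = 1243.2
Primary income: 188.6 - 644.2 + 469.0 - 493.5 = -480.1
Secondary income: -371.8
Current account = (-2336.1) + 1243.2 + (-480.1) + (-371.8) = -1944.8
(Excluded from the current account — financial account: domestic pension funds' purchases of foreign equities 697.1, acquisition of a foreign subsidiary by a resident firm (outward FDI) 529.5, foreign purchases of equities on the domestic stock exchange 789.8; capital account: debt forgiveness received from foreign official creditors 61.5.)

-1944.8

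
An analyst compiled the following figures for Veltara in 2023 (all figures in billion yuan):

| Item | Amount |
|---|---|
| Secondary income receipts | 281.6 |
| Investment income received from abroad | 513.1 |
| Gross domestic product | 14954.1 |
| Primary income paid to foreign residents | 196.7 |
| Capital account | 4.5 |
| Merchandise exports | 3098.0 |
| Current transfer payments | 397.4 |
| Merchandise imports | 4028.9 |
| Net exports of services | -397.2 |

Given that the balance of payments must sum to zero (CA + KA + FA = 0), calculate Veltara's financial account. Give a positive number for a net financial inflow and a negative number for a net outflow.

Goods balance = 3098.0 - 4028.9 = -930.9
Services balance = -397.2
Trade balance (goods + services) = -930.9 + (-397.2) = -1328.1
Net primary income = 513.1 - 196.7 = 316.4
Net secondary income = 281.6 - 397.4 = -115.8
Current account = -1328.1 + 316.4 + (-115.8) = -1127.5
Financial account = -(-1127.5 + 4.5) = 1123.0

1123.0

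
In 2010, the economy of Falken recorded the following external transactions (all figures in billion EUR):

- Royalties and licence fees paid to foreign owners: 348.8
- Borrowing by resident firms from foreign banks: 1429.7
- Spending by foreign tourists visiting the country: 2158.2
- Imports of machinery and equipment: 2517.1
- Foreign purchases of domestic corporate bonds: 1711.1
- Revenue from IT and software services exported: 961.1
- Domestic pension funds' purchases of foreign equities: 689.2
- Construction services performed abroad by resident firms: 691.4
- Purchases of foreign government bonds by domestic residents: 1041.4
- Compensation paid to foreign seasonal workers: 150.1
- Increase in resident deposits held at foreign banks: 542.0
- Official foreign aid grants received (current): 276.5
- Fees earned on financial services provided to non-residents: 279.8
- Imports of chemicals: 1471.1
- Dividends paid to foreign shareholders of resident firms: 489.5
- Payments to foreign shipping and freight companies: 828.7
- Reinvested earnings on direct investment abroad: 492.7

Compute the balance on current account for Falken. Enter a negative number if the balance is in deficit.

-945.6

Goods: -2517.1 - 1471.1 = -3988.2
Services: -348.8 - 828.7 + 2158.2 + 691.4 + 961.1 + 279.8 = 2913.0
Primary income: -489.5 - 150.1 + 492.7 = -146.9
Secondary income: 276.5
Current account = (-3988.2) + 2913.0 + (-146.9) + 276.5 = -945.6
(Excluded from the current account — financial account: borrowing by resident firms from foreign banks 1429.7, foreign purchases of domestic corporate bonds 1711.1, domestic pension funds' purchases of foreign equities 689.2, purchases of foreign government bonds by domestic residents 1041.4, increase in resident deposits held at foreign banks 542.0.)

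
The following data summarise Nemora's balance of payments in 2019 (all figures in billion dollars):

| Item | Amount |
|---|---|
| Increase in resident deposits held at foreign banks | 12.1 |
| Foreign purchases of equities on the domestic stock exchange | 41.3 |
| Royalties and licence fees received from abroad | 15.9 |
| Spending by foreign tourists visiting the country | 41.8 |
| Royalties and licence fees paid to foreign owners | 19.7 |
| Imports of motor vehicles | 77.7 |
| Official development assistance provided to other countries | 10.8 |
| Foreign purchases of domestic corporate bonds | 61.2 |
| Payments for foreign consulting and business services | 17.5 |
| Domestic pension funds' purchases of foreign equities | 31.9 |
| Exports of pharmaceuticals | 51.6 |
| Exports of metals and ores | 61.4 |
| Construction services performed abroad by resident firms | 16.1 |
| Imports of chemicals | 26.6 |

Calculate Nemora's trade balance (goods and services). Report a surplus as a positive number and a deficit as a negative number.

Goods: -26.6 - 77.7 + 61.4 + 51.6 = 8.7
Services: -17.5 + 15.9 - 19.7 + 16.1 + 41.8 = 36.6
Trade balance = 8.7 + 36.6 = 45.3
(Excluded from the trade balance — financial account: increase in resident deposits held at foreign banks 12.1, foreign purchases of equities on the domestic stock exchange 41.3, foreign purchases of domestic corporate bonds 61.2, domestic pension funds' purchases of foreign equities 31.9; secondary income: official development assistance provided to other countries 10.8.)

45.3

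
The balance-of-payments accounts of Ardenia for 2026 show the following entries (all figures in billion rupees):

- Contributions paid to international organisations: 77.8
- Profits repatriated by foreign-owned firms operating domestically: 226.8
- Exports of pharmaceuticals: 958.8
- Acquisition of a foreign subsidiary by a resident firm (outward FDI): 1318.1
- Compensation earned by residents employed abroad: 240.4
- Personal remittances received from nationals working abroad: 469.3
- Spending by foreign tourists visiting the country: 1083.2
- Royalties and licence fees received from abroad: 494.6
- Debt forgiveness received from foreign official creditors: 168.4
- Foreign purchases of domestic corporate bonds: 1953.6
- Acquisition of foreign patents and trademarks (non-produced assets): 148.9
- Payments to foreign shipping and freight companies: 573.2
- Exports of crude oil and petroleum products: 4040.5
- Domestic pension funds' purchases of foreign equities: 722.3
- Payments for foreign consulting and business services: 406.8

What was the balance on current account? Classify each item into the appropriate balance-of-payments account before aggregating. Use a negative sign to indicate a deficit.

6002.2

Goods: 958.8 + 4040.5 = 4999.3
Services: 494.6 - 406.8 + 1083.2 - 573.2 = 597.8
Primary income: 240.4 - 226.8 = 13.6
Secondary income: -77.8 + 469.3 = 391.5
Current account = 4999.3 + 597.8 + 13.6 + 391.5 = 6002.2
(Excluded from the current account — financial account: acquisition of a foreign subsidiary by a resident firm (outward FDI) 1318.1, foreign purchases of domestic corporate bonds 1953.6, domestic pension funds' purchases of foreign equities 722.3; capital account: debt forgiveness received from foreign official creditors 168.4, acquisition of foreign patents and trademarks (non-produced assets) 148.9.)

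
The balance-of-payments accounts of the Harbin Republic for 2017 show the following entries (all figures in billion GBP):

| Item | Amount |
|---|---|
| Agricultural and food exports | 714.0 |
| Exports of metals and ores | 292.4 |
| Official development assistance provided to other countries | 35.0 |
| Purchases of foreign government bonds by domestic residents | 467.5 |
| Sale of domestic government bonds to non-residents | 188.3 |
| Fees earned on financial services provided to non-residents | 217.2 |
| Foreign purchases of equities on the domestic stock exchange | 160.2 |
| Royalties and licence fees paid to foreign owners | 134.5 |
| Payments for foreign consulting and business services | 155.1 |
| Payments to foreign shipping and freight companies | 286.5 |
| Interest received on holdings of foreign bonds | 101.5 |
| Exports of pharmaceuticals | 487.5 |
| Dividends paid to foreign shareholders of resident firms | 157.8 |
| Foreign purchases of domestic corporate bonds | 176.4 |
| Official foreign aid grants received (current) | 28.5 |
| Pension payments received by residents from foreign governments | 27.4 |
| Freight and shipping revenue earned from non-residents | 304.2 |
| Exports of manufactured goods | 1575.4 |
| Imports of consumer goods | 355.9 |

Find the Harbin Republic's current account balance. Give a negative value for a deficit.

Goods: 292.4 - 355.9 + 487.5 + 1575.4 + 714.0 = 2713.4
Services: 304.2 - 155.1 + 217.2 - 134.5 - 286.5 = -54.7
Primary income: 101.5 - 157.8 = -56.3
Secondary income: -35.0 + 28.5 + 27.4 = 20.9
Current account = 2713.4 + (-54.7) + (-56.3) + 20.9 = 2623.3
(Excluded from the current account — financial account: purchases of foreign government bonds by domestic residents 467.5, sale of domestic government bonds to non-residents 188.3, foreign purchases of equities on the domestic stock exchange 160.2, foreign purchases of domestic corporate bonds 176.4.)

2623.3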